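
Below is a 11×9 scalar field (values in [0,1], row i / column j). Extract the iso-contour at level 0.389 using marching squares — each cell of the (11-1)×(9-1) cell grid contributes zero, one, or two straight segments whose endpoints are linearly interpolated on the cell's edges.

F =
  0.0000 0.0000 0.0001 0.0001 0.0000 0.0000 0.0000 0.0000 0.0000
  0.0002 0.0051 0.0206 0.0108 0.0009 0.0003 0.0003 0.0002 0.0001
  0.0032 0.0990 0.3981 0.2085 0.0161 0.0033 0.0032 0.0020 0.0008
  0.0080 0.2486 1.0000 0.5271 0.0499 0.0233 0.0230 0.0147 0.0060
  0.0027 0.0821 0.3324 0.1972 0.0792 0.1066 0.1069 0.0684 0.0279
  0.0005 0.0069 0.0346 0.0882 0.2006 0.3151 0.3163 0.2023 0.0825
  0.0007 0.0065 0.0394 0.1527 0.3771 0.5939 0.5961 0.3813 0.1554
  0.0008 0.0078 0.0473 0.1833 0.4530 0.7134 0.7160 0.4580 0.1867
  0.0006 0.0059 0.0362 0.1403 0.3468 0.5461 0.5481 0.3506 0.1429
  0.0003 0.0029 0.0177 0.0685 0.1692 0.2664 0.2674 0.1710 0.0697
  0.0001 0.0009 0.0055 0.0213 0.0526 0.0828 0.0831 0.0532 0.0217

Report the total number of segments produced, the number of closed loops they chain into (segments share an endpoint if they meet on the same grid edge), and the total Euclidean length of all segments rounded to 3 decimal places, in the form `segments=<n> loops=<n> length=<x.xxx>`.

segments=22 loops=2 length=16.486

cell (1,1): code 0100 → (1.976,2.000)–(2.000,1.970)
cell (1,2): code 1000 → (2.000,2.048)–(1.976,2.000)
cell (2,1): code 0110 → (2.000,1.970)–(3.000,1.187)
cell (2,2): code 1101 → (2.567,3.000)–(2.000,2.048)
cell (2,3): code 1000 → (3.000,3.289)–(2.567,3.000)
cell (3,1): code 0010 → (3.000,1.187)–(3.915,2.000)
cell (3,2): code 0011 → (3.915,2.000)–(3.419,3.000)
cell (3,3): code 0001 → (3.419,3.000)–(3.000,3.289)
cell (5,4): code 0100 → (5.265,5.000)–(6.000,4.055)
cell (5,5): code 1100 → (5.260,6.000)–(5.265,5.000)
cell (5,6): code 1000 → (6.000,6.964)–(5.260,6.000)
cell (6,3): code 0100 → (6.157,4.000)–(7.000,3.763)
cell (6,4): code 1110 → (6.000,4.055)–(6.157,4.000)
cell (6,6): code 1101 → (6.100,7.000)–(6.000,6.964)
cell (6,7): code 1000 → (7.000,7.254)–(6.100,7.000)
cell (7,3): code 0010 → (7.000,3.763)–(7.603,4.000)
cell (7,4): code 0111 → (7.603,4.000)–(8.000,4.212)
cell (7,6): code 1011 → (8.000,6.806)–(7.642,7.000)
cell (7,7): code 0001 → (7.642,7.000)–(7.000,7.254)
cell (8,4): code 0010 → (8.000,4.212)–(8.562,5.000)
cell (8,5): code 0011 → (8.562,5.000)–(8.567,6.000)
cell (8,6): code 0001 → (8.567,6.000)–(8.000,6.806)
total: 22 segments, chained into 2 closed loop(s), length Σ = 16.486233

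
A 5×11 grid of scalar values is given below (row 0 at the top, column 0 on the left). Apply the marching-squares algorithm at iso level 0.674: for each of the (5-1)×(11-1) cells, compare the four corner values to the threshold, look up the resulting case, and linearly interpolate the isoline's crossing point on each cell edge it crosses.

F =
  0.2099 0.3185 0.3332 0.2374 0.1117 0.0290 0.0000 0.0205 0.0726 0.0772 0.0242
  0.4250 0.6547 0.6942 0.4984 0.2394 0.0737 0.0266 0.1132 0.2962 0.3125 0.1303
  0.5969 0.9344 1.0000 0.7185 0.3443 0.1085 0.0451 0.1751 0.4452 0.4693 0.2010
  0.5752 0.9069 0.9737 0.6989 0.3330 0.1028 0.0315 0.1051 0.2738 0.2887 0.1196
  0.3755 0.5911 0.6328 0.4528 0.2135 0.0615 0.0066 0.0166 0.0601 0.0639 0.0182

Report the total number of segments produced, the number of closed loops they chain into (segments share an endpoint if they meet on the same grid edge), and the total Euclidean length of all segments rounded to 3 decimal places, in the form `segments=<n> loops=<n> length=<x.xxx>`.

segments=12 loops=1 length=9.190

cell (0,1): code 0100 → (0.944,2.000)–(1.000,1.489)
cell (0,2): code 1000 → (1.000,2.103)–(0.944,2.000)
cell (1,0): code 0100 → (1.069,1.000)–(2.000,0.228)
cell (1,1): code 1110 → (1.000,1.489)–(1.069,1.000)
cell (1,2): code 1101 → (1.798,3.000)–(1.000,2.103)
cell (1,3): code 1000 → (2.000,3.119)–(1.798,3.000)
cell (2,0): code 0110 → (2.000,0.228)–(3.000,0.298)
cell (2,3): code 1001 → (3.000,3.068)–(2.000,3.119)
cell (3,0): code 0010 → (3.000,0.298)–(3.737,1.000)
cell (3,1): code 0011 → (3.737,1.000)–(3.879,2.000)
cell (3,2): code 0011 → (3.879,2.000)–(3.101,3.000)
cell (3,3): code 0001 → (3.101,3.000)–(3.000,3.068)
total: 12 segments, chained into 1 closed loop(s), length Σ = 9.190199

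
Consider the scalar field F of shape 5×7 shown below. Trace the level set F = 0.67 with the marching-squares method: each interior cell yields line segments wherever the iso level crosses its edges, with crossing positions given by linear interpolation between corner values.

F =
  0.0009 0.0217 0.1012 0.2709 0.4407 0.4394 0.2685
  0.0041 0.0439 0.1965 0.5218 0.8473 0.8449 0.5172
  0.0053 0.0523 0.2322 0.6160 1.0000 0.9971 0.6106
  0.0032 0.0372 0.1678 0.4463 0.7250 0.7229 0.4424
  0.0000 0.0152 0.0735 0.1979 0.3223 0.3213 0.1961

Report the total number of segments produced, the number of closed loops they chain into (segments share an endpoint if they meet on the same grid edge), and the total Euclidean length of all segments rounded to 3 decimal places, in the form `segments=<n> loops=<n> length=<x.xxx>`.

cell (0,3): code 0100 → (0.564,4.000)–(1.000,3.455)
cell (0,4): code 1100 → (0.569,5.000)–(0.564,4.000)
cell (0,5): code 1000 → (1.000,5.534)–(0.569,5.000)
cell (1,3): code 0110 → (1.000,3.455)–(2.000,3.141)
cell (1,5): code 1001 → (2.000,5.846)–(1.000,5.534)
cell (2,3): code 0110 → (2.000,3.141)–(3.000,3.803)
cell (2,5): code 1001 → (3.000,5.189)–(2.000,5.846)
cell (3,3): code 0010 → (3.000,3.803)–(3.137,4.000)
cell (3,4): code 0011 → (3.137,4.000)–(3.132,5.000)
cell (3,5): code 0001 → (3.132,5.000)–(3.000,5.189)
total: 10 segments, chained into 1 closed loop(s), length Σ = 8.346273

segments=10 loops=1 length=8.346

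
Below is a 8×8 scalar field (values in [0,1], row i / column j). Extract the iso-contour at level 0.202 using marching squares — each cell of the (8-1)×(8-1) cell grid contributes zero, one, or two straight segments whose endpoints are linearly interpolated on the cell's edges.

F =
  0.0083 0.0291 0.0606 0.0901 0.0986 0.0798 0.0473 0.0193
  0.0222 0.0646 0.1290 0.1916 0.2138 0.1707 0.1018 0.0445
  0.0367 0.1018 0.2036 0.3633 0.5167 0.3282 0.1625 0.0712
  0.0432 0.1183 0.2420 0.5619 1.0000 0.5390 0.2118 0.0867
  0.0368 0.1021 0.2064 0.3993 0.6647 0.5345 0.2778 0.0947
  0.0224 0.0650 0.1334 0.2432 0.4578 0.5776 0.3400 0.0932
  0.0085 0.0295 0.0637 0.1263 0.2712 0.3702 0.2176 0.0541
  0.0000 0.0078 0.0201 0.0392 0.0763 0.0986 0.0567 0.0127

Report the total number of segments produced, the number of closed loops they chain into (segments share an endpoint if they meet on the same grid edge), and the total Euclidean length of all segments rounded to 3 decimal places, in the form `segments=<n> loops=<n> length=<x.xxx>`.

segments=22 loops=1 length=16.293

cell (0,3): code 0100 → (0.898,4.000)–(1.000,3.468)
cell (0,4): code 1000 → (1.000,4.274)–(0.898,4.000)
cell (1,1): code 0100 → (1.979,2.000)–(2.000,1.984)
cell (1,2): code 1100 → (1.061,3.000)–(1.979,2.000)
cell (1,3): code 1110 → (1.000,3.468)–(1.061,3.000)
cell (1,4): code 1101 → (1.199,5.000)–(1.000,4.274)
cell (1,5): code 1000 → (2.000,5.762)–(1.199,5.000)
cell (2,1): code 0110 → (2.000,1.984)–(3.000,1.677)
cell (2,5): code 1101 → (2.801,6.000)–(2.000,5.762)
cell (2,6): code 1000 → (3.000,6.078)–(2.801,6.000)
cell (3,1): code 0110 → (3.000,1.677)–(4.000,1.958)
cell (3,6): code 1001 → (4.000,6.414)–(3.000,6.078)
cell (4,1): code 0010 → (4.000,1.958)–(4.060,2.000)
cell (4,2): code 0111 → (4.060,2.000)–(5.000,2.625)
cell (4,6): code 1001 → (5.000,6.559)–(4.000,6.414)
cell (5,2): code 0010 → (5.000,2.625)–(5.352,3.000)
cell (5,3): code 0111 → (5.352,3.000)–(6.000,3.522)
cell (5,6): code 1001 → (6.000,6.095)–(5.000,6.559)
cell (6,3): code 0010 → (6.000,3.522)–(6.355,4.000)
cell (6,4): code 0011 → (6.355,4.000)–(6.619,5.000)
cell (6,5): code 0011 → (6.619,5.000)–(6.097,6.000)
cell (6,6): code 0001 → (6.097,6.000)–(6.000,6.095)
total: 22 segments, chained into 1 closed loop(s), length Σ = 16.293166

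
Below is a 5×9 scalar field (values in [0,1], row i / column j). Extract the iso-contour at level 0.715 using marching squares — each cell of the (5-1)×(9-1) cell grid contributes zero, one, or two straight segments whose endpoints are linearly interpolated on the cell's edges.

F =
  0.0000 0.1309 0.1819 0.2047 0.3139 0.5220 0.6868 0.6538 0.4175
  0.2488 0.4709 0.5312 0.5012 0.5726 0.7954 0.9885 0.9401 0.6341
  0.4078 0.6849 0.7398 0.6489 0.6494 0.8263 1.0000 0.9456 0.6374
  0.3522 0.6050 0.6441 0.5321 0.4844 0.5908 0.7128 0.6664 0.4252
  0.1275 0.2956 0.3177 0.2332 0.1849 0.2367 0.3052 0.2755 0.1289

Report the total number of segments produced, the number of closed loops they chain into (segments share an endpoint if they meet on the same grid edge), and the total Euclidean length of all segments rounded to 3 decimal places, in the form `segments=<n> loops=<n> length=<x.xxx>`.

cell (0,4): code 0100 → (0.706,5.000)–(1.000,4.639)
cell (0,5): code 1100 → (0.093,6.000)–(0.706,5.000)
cell (0,6): code 1100 → (0.214,7.000)–(0.093,6.000)
cell (0,7): code 1000 → (1.000,7.736)–(0.214,7.000)
cell (1,1): code 0100 → (1.881,2.000)–(2.000,1.548)
cell (1,2): code 1000 → (2.000,2.273)–(1.881,2.000)
cell (1,4): code 0110 → (1.000,4.639)–(2.000,4.371)
cell (1,7): code 1001 → (2.000,7.748)–(1.000,7.736)
cell (2,1): code 0010 → (2.000,1.548)–(2.259,2.000)
cell (2,2): code 0001 → (2.259,2.000)–(2.000,2.273)
cell (2,4): code 0010 → (2.000,4.371)–(2.473,5.000)
cell (2,5): code 0011 → (2.473,5.000)–(2.992,6.000)
cell (2,6): code 0011 → (2.992,6.000)–(2.826,7.000)
cell (2,7): code 0001 → (2.826,7.000)–(2.000,7.748)
total: 14 segments, chained into 2 closed loop(s), length Σ = 11.461409

segments=14 loops=2 length=11.461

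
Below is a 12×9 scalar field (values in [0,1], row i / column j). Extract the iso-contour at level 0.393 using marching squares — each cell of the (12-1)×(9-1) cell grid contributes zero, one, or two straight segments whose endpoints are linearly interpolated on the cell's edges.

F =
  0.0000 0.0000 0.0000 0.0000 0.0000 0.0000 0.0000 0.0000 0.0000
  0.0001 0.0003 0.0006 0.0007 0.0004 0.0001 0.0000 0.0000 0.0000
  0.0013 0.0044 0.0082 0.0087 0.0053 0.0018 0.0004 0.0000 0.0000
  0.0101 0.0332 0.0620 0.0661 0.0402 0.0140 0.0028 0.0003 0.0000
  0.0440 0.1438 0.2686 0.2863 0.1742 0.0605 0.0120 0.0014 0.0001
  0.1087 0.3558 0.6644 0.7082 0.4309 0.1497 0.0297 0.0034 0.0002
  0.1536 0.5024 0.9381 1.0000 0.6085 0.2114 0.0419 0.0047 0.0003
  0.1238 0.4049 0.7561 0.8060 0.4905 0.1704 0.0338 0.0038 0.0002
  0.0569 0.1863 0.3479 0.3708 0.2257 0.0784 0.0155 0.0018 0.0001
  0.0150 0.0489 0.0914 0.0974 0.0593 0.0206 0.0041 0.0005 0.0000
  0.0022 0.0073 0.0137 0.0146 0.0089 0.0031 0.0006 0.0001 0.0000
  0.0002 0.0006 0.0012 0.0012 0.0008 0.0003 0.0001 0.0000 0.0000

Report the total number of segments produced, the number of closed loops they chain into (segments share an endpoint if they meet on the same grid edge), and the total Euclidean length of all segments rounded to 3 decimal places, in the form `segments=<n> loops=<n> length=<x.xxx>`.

cell (4,1): code 0100 → (4.314,2.000)–(5.000,1.121)
cell (4,2): code 1100 → (4.253,3.000)–(4.314,2.000)
cell (4,3): code 1100 → (4.852,4.000)–(4.253,3.000)
cell (4,4): code 1000 → (5.000,4.135)–(4.852,4.000)
cell (5,0): code 0100 → (5.254,1.000)–(6.000,0.686)
cell (5,1): code 1110 → (5.000,1.121)–(5.254,1.000)
cell (5,4): code 1001 → (6.000,4.543)–(5.000,4.135)
cell (6,0): code 0110 → (6.000,0.686)–(7.000,0.958)
cell (6,4): code 1001 → (7.000,4.305)–(6.000,4.543)
cell (7,0): code 0010 → (7.000,0.958)–(7.054,1.000)
cell (7,1): code 0011 → (7.054,1.000)–(7.890,2.000)
cell (7,2): code 0011 → (7.890,2.000)–(7.949,3.000)
cell (7,3): code 0011 → (7.949,3.000)–(7.368,4.000)
cell (7,4): code 0001 → (7.368,4.000)–(7.000,4.305)
total: 14 segments, chained into 1 closed loop(s), length Σ = 11.725227

segments=14 loops=1 length=11.725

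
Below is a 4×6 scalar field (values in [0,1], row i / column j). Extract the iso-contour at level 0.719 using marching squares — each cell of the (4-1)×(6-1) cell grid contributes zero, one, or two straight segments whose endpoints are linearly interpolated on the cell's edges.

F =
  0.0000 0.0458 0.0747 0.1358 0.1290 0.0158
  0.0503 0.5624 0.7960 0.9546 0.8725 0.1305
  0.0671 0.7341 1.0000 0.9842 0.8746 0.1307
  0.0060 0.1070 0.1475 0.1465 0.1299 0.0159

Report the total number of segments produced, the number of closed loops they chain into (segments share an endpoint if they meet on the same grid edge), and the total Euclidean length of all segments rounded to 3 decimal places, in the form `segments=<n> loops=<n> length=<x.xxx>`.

cell (0,1): code 0100 → (0.893,2.000)–(1.000,1.670)
cell (0,2): code 1100 → (0.712,3.000)–(0.893,2.000)
cell (0,3): code 1100 → (0.794,4.000)–(0.712,3.000)
cell (0,4): code 1000 → (1.000,4.207)–(0.794,4.000)
cell (1,0): code 0100 → (1.912,1.000)–(2.000,0.977)
cell (1,1): code 1110 → (1.000,1.670)–(1.912,1.000)
cell (1,4): code 1001 → (2.000,4.209)–(1.000,4.207)
cell (2,0): code 0010 → (2.000,0.977)–(2.024,1.000)
cell (2,1): code 0011 → (2.024,1.000)–(2.330,2.000)
cell (2,2): code 0011 → (2.330,2.000)–(2.317,3.000)
cell (2,3): code 0011 → (2.317,3.000)–(2.209,4.000)
cell (2,4): code 0001 → (2.209,4.000)–(2.000,4.209)
total: 12 segments, chained into 1 closed loop(s), length Σ = 8.261225

segments=12 loops=1 length=8.261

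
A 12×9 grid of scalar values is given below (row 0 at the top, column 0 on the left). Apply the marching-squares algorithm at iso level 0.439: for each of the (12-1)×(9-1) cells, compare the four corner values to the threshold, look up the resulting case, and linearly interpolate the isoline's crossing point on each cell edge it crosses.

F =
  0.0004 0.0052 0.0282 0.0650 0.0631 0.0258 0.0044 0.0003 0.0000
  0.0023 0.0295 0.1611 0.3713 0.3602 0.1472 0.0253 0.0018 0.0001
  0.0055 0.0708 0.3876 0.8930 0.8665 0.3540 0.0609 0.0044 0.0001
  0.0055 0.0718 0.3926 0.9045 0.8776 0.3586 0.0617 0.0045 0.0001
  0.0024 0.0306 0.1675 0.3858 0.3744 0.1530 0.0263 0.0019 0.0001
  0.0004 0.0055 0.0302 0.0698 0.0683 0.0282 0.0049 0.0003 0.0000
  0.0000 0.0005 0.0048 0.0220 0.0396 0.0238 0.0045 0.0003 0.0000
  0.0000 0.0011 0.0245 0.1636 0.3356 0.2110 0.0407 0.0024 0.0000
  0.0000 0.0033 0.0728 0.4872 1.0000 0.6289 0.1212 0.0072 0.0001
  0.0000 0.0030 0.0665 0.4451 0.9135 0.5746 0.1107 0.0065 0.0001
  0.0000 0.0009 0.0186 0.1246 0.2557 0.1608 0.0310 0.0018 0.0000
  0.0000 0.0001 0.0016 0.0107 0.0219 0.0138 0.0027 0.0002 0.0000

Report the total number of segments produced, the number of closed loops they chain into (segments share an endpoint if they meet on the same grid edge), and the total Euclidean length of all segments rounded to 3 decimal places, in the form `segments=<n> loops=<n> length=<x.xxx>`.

cell (1,2): code 0100 → (1.130,3.000)–(2.000,2.102)
cell (1,3): code 1100 → (1.156,4.000)–(1.130,3.000)
cell (1,4): code 1000 → (2.000,4.834)–(1.156,4.000)
cell (2,2): code 0110 → (2.000,2.102)–(3.000,2.091)
cell (2,4): code 1001 → (3.000,4.845)–(2.000,4.834)
cell (3,2): code 0010 → (3.000,2.091)–(3.897,3.000)
cell (3,3): code 0011 → (3.897,3.000)–(3.872,4.000)
cell (3,4): code 0001 → (3.872,4.000)–(3.000,4.845)
cell (7,2): code 0100 → (7.851,3.000)–(8.000,2.884)
cell (7,3): code 1100 → (7.156,4.000)–(7.851,3.000)
cell (7,4): code 1100 → (7.546,5.000)–(7.156,4.000)
cell (7,5): code 1000 → (8.000,5.374)–(7.546,5.000)
cell (8,2): code 0110 → (8.000,2.884)–(9.000,2.984)
cell (8,5): code 1001 → (9.000,5.292)–(8.000,5.374)
cell (9,2): code 0010 → (9.000,2.984)–(9.019,3.000)
cell (9,3): code 0011 → (9.019,3.000)–(9.721,4.000)
cell (9,4): code 0011 → (9.721,4.000)–(9.328,5.000)
cell (9,5): code 0001 → (9.328,5.000)–(9.000,5.292)
total: 18 segments, chained into 2 closed loop(s), length Σ = 16.768046

segments=18 loops=2 length=16.768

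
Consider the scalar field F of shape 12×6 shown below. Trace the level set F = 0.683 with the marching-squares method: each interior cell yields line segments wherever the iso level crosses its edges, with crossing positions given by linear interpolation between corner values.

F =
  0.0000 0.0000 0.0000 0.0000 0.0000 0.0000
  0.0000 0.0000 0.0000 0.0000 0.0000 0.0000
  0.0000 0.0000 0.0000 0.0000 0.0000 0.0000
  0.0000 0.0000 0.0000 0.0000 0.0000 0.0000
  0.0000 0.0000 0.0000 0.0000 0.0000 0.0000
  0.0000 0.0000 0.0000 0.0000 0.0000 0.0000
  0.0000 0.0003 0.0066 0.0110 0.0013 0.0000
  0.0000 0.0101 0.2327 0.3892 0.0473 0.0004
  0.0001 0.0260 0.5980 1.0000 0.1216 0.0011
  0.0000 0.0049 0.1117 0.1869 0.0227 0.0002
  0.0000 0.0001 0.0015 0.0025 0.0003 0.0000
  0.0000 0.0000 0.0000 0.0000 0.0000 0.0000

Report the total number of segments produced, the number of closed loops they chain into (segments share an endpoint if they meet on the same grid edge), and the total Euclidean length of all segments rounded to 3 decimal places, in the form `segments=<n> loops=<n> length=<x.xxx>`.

segments=4 loops=1 length=2.987

cell (7,2): code 0100 → (7.481,3.000)–(8.000,2.211)
cell (7,3): code 1000 → (8.000,3.361)–(7.481,3.000)
cell (8,2): code 0010 → (8.000,2.211)–(8.390,3.000)
cell (8,3): code 0001 → (8.390,3.000)–(8.000,3.361)
total: 4 segments, chained into 1 closed loop(s), length Σ = 2.987076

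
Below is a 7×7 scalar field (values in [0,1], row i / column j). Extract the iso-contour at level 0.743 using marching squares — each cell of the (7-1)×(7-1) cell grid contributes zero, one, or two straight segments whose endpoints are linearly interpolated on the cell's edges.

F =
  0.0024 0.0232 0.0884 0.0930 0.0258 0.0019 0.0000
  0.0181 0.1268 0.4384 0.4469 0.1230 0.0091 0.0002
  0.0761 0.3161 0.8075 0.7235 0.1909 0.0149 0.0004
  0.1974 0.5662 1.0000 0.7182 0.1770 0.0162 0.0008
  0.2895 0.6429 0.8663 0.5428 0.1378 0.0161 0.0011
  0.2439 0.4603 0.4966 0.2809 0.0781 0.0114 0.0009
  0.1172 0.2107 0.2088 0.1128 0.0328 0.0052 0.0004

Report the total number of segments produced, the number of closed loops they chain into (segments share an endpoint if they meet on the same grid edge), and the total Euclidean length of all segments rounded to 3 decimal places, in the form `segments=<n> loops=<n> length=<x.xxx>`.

cell (1,1): code 0100 → (1.825,2.000)–(2.000,1.869)
cell (1,2): code 1000 → (2.000,2.768)–(1.825,2.000)
cell (2,1): code 0110 → (2.000,1.869)–(3.000,1.408)
cell (2,2): code 1001 → (3.000,2.912)–(2.000,2.768)
cell (3,1): code 0110 → (3.000,1.408)–(4.000,1.448)
cell (3,2): code 1001 → (4.000,2.381)–(3.000,2.912)
cell (4,1): code 0010 → (4.000,1.448)–(4.334,2.000)
cell (4,2): code 0001 → (4.334,2.000)–(4.000,2.381)
total: 8 segments, chained into 1 closed loop(s), length Σ = 6.401914

segments=8 loops=1 length=6.402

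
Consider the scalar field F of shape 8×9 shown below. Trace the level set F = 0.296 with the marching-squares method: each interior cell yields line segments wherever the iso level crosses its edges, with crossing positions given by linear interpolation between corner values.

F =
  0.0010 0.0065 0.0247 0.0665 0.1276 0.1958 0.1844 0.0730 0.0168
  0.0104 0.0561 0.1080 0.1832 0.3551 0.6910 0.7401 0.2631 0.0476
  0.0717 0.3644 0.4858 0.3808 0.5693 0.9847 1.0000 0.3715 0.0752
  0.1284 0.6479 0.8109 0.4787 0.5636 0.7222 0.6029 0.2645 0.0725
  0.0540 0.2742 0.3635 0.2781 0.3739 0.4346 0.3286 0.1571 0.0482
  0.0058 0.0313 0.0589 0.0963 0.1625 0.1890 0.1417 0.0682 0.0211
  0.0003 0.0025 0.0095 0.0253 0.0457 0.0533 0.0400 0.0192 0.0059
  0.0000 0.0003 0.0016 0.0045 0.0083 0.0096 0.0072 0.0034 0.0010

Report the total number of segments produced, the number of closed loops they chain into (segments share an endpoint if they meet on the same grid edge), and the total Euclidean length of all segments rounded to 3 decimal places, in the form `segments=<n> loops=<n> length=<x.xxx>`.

segments=24 loops=1 length=18.160

cell (0,3): code 0100 → (0.740,4.000)–(1.000,3.656)
cell (0,4): code 1100 → (0.202,5.000)–(0.740,4.000)
cell (0,5): code 1100 → (0.201,6.000)–(0.202,5.000)
cell (0,6): code 1000 → (1.000,6.931)–(0.201,6.000)
cell (1,0): code 0100 → (1.778,1.000)–(2.000,0.766)
cell (1,1): code 1100 → (1.498,2.000)–(1.778,1.000)
cell (1,2): code 1100 → (1.571,3.000)–(1.498,2.000)
cell (1,3): code 1110 → (1.000,3.656)–(1.571,3.000)
cell (1,6): code 1101 → (1.304,7.000)–(1.000,6.931)
cell (1,7): code 1000 → (2.000,7.255)–(1.304,7.000)
cell (2,0): code 0110 → (2.000,0.766)–(3.000,0.323)
cell (2,6): code 1011 → (3.000,6.907)–(2.706,7.000)
cell (2,7): code 0001 → (2.706,7.000)–(2.000,7.255)
cell (3,0): code 0010 → (3.000,0.323)–(3.942,1.000)
cell (3,1): code 0111 → (3.942,1.000)–(4.000,1.244)
cell (3,2): code 1011 → (4.000,2.790)–(3.911,3.000)
cell (3,3): code 0111 → (3.911,3.000)–(4.000,3.187)
cell (3,6): code 1001 → (4.000,6.190)–(3.000,6.907)
cell (4,1): code 0010 → (4.000,1.244)–(4.222,2.000)
cell (4,2): code 0001 → (4.222,2.000)–(4.000,2.790)
cell (4,3): code 0010 → (4.000,3.187)–(4.368,4.000)
cell (4,4): code 0011 → (4.368,4.000)–(4.564,5.000)
cell (4,5): code 0011 → (4.564,5.000)–(4.174,6.000)
cell (4,6): code 0001 → (4.174,6.000)–(4.000,6.190)
total: 24 segments, chained into 1 closed loop(s), length Σ = 18.160362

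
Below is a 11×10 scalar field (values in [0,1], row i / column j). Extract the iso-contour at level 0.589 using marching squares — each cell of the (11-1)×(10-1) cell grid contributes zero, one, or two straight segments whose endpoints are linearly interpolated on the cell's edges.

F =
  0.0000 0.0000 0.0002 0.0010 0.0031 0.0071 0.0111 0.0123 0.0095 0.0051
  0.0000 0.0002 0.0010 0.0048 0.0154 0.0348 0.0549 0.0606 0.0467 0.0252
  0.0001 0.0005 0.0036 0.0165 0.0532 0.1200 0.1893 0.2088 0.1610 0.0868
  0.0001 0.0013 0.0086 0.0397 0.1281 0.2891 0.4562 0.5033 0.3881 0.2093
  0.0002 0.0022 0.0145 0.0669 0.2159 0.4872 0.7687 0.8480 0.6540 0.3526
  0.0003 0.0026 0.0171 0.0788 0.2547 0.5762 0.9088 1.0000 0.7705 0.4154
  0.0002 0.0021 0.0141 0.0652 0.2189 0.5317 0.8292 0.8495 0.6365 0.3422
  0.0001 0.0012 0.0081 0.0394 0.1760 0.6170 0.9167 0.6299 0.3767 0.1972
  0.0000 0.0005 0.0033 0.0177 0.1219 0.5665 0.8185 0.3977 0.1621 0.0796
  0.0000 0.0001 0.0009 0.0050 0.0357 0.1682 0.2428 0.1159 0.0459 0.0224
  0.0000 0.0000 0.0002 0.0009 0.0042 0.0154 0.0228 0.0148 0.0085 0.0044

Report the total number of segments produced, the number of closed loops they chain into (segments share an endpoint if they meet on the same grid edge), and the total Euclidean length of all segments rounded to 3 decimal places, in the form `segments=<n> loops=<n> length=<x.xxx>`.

cell (3,5): code 0100 → (3.425,6.000)–(4.000,5.362)
cell (3,6): code 1100 → (3.249,7.000)–(3.425,6.000)
cell (3,7): code 1100 → (3.756,8.000)–(3.249,7.000)
cell (3,8): code 1000 → (4.000,8.216)–(3.756,8.000)
cell (4,5): code 0110 → (4.000,5.362)–(5.000,5.038)
cell (4,8): code 1001 → (5.000,8.511)–(4.000,8.216)
cell (5,5): code 0110 → (5.000,5.038)–(6.000,5.193)
cell (5,8): code 1001 → (6.000,8.161)–(5.000,8.511)
cell (6,4): code 0100 → (6.672,5.000)–(7.000,4.937)
cell (6,5): code 1110 → (6.000,5.193)–(6.672,5.000)
cell (6,7): code 1011 → (7.000,7.162)–(6.183,8.000)
cell (6,8): code 0001 → (6.183,8.000)–(6.000,8.161)
cell (7,4): code 0010 → (7.000,4.937)–(7.554,5.000)
cell (7,5): code 0111 → (7.554,5.000)–(8.000,5.089)
cell (7,6): code 1011 → (8.000,6.545)–(7.176,7.000)
cell (7,7): code 0001 → (7.176,7.000)–(7.000,7.162)
cell (8,5): code 0010 → (8.000,5.089)–(8.399,6.000)
cell (8,6): code 0001 → (8.399,6.000)–(8.000,6.545)
total: 18 segments, chained into 1 closed loop(s), length Σ = 13.796558

segments=18 loops=1 length=13.797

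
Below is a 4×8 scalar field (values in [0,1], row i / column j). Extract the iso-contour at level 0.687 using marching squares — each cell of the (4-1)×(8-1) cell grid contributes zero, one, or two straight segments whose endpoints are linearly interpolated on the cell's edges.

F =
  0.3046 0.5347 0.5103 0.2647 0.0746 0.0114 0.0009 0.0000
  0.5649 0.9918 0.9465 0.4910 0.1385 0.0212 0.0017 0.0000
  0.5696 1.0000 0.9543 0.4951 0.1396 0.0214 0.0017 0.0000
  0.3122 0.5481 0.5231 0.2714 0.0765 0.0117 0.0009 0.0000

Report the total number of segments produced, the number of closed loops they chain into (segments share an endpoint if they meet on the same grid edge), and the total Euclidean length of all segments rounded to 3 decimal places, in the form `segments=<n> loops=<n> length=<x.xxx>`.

segments=8 loops=1 length=7.661

cell (0,0): code 0100 → (0.333,1.000)–(1.000,0.286)
cell (0,1): code 1100 → (0.405,2.000)–(0.333,1.000)
cell (0,2): code 1000 → (1.000,2.570)–(0.405,2.000)
cell (1,0): code 0110 → (1.000,0.286)–(2.000,0.273)
cell (1,2): code 1001 → (2.000,2.582)–(1.000,2.570)
cell (2,0): code 0010 → (2.000,0.273)–(2.693,1.000)
cell (2,1): code 0011 → (2.693,1.000)–(2.620,2.000)
cell (2,2): code 0001 → (2.620,2.000)–(2.000,2.582)
total: 8 segments, chained into 1 closed loop(s), length Σ = 7.660680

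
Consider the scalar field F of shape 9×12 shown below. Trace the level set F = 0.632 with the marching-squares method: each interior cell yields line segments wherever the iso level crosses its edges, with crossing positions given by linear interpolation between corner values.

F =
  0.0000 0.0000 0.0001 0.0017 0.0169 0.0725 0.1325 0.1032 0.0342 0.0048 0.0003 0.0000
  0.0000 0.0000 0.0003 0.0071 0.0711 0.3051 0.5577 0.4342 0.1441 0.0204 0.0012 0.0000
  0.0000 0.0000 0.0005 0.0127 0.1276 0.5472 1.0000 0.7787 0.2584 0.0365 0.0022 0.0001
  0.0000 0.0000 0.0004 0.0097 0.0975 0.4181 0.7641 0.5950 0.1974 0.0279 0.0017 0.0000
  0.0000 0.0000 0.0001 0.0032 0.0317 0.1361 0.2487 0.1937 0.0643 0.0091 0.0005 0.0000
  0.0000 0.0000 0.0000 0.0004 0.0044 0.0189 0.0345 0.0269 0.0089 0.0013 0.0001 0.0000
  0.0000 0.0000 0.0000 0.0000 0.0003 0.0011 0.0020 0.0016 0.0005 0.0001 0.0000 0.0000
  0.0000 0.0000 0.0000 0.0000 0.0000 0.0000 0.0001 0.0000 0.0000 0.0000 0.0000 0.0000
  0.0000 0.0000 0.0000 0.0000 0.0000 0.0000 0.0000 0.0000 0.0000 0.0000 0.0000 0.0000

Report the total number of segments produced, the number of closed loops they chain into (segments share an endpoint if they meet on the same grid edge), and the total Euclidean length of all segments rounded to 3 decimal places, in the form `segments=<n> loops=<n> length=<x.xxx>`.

cell (1,5): code 0100 → (1.168,6.000)–(2.000,5.187)
cell (1,6): code 1100 → (1.574,7.000)–(1.168,6.000)
cell (1,7): code 1000 → (2.000,7.282)–(1.574,7.000)
cell (2,5): code 0110 → (2.000,5.187)–(3.000,5.618)
cell (2,6): code 1011 → (3.000,6.781)–(2.799,7.000)
cell (2,7): code 0001 → (2.799,7.000)–(2.000,7.282)
cell (3,5): code 0010 → (3.000,5.618)–(3.256,6.000)
cell (3,6): code 0001 → (3.256,6.000)–(3.000,6.781)
total: 8 segments, chained into 1 closed loop(s), length Σ = 6.268347

segments=8 loops=1 length=6.268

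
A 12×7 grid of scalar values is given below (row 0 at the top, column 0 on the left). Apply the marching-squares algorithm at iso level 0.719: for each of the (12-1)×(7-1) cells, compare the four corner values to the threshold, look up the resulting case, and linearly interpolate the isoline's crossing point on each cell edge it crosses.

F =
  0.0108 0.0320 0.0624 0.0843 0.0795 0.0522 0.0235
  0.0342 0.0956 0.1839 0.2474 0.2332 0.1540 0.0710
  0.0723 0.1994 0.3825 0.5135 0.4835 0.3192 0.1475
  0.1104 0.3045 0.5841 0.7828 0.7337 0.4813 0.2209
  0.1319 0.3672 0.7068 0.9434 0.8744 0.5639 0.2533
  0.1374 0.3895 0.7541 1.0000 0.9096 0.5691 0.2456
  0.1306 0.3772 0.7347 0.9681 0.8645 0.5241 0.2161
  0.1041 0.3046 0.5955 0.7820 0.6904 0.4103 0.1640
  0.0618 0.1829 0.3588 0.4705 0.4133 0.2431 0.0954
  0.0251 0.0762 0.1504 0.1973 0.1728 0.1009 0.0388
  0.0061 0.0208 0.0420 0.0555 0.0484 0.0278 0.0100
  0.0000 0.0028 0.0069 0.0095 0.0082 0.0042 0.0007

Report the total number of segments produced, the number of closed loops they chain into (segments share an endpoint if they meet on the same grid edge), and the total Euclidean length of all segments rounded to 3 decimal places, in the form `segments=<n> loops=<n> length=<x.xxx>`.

cell (2,2): code 0100 → (2.763,3.000)–(3.000,2.679)
cell (2,3): code 1100 → (2.941,4.000)–(2.763,3.000)
cell (2,4): code 1000 → (3.000,4.058)–(2.941,4.000)
cell (3,2): code 0110 → (3.000,2.679)–(4.000,2.052)
cell (3,4): code 1001 → (4.000,4.500)–(3.000,4.058)
cell (4,1): code 0100 → (4.258,2.000)–(5.000,1.904)
cell (4,2): code 1110 → (4.000,2.052)–(4.258,2.000)
cell (4,4): code 1001 → (5.000,4.560)–(4.000,4.500)
cell (5,1): code 0110 → (5.000,1.904)–(6.000,1.956)
cell (5,4): code 1001 → (6.000,4.427)–(5.000,4.560)
cell (6,1): code 0010 → (6.000,1.956)–(6.113,2.000)
cell (6,2): code 0111 → (6.113,2.000)–(7.000,2.662)
cell (6,3): code 1011 → (7.000,3.688)–(6.836,4.000)
cell (6,4): code 0001 → (6.836,4.000)–(6.000,4.427)
cell (7,2): code 0010 → (7.000,2.662)–(7.202,3.000)
cell (7,3): code 0001 → (7.202,3.000)–(7.000,3.688)
total: 16 segments, chained into 1 closed loop(s), length Σ = 11.424822

segments=16 loops=1 length=11.425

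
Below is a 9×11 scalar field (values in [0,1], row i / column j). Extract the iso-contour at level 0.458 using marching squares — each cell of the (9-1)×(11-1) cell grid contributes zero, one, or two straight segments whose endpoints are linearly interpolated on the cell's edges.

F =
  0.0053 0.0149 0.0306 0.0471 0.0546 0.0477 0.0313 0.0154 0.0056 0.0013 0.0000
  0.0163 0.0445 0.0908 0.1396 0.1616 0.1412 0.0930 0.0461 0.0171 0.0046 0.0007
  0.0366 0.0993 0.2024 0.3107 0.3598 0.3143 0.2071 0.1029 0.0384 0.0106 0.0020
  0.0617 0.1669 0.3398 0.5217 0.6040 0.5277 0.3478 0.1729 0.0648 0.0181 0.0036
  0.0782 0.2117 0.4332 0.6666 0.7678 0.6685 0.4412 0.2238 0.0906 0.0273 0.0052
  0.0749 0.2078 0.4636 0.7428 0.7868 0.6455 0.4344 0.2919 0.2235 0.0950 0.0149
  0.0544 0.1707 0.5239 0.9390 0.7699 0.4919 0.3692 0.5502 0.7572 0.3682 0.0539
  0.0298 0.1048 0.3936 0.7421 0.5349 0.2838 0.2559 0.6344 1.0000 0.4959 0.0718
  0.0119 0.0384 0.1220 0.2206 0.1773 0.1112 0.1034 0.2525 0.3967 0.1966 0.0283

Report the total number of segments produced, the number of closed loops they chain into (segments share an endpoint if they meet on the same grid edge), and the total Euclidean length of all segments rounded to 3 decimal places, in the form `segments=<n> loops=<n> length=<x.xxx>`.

cell (2,2): code 0100 → (2.698,3.000)–(3.000,2.650)
cell (2,3): code 1100 → (2.402,4.000)–(2.698,3.000)
cell (2,4): code 1100 → (2.673,5.000)–(2.402,4.000)
cell (2,5): code 1000 → (3.000,5.387)–(2.673,5.000)
cell (3,2): code 0110 → (3.000,2.650)–(4.000,2.106)
cell (3,5): code 1001 → (4.000,5.926)–(3.000,5.387)
cell (4,1): code 0100 → (4.816,2.000)–(5.000,1.978)
cell (4,2): code 1110 → (4.000,2.106)–(4.816,2.000)
cell (4,5): code 1001 → (5.000,5.888)–(4.000,5.926)
cell (5,1): code 0110 → (5.000,1.978)–(6.000,1.813)
cell (5,5): code 1001 → (6.000,5.276)–(5.000,5.888)
cell (5,6): code 0100 → (5.643,7.000)–(6.000,6.491)
cell (5,7): code 1100 → (5.439,8.000)–(5.643,7.000)
cell (5,8): code 1000 → (6.000,8.769)–(5.439,8.000)
cell (6,1): code 0010 → (6.000,1.813)–(6.506,2.000)
cell (6,2): code 0111 → (6.506,2.000)–(7.000,2.185)
cell (6,4): code 1011 → (7.000,4.306)–(6.163,5.000)
cell (6,5): code 0001 → (6.163,5.000)–(6.000,5.276)
cell (6,6): code 0110 → (6.000,6.491)–(7.000,6.534)
cell (6,8): code 1101 → (6.703,9.000)–(6.000,8.769)
cell (6,9): code 1000 → (7.000,9.089)–(6.703,9.000)
cell (7,2): code 0010 → (7.000,2.185)–(7.545,3.000)
cell (7,3): code 0011 → (7.545,3.000)–(7.215,4.000)
cell (7,4): code 0001 → (7.215,4.000)–(7.000,4.306)
cell (7,6): code 0010 → (7.000,6.534)–(7.462,7.000)
cell (7,7): code 0011 → (7.462,7.000)–(7.898,8.000)
cell (7,8): code 0011 → (7.898,8.000)–(7.127,9.000)
cell (7,9): code 0001 → (7.127,9.000)–(7.000,9.089)
total: 28 segments, chained into 2 closed loop(s), length Σ = 22.209993

segments=28 loops=2 length=22.210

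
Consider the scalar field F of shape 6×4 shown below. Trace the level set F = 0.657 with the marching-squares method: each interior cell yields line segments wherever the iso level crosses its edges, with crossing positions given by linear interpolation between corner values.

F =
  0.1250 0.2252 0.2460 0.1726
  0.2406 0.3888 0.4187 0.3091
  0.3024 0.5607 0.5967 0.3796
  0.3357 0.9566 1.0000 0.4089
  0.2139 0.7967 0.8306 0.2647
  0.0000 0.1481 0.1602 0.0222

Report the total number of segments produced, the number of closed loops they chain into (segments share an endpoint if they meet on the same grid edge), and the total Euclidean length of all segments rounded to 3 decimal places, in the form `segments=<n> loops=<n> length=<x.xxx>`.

cell (2,0): code 0100 → (2.243,1.000)–(3.000,0.517)
cell (2,1): code 1100 → (2.150,2.000)–(2.243,1.000)
cell (2,2): code 1000 → (3.000,2.580)–(2.150,2.000)
cell (3,0): code 0110 → (3.000,0.517)–(4.000,0.760)
cell (3,2): code 1001 → (4.000,2.307)–(3.000,2.580)
cell (4,0): code 0010 → (4.000,0.760)–(4.215,1.000)
cell (4,1): code 0011 → (4.215,1.000)–(4.259,2.000)
cell (4,2): code 0001 → (4.259,2.000)–(4.000,2.307)
total: 8 segments, chained into 1 closed loop(s), length Σ = 6.721911

segments=8 loops=1 length=6.722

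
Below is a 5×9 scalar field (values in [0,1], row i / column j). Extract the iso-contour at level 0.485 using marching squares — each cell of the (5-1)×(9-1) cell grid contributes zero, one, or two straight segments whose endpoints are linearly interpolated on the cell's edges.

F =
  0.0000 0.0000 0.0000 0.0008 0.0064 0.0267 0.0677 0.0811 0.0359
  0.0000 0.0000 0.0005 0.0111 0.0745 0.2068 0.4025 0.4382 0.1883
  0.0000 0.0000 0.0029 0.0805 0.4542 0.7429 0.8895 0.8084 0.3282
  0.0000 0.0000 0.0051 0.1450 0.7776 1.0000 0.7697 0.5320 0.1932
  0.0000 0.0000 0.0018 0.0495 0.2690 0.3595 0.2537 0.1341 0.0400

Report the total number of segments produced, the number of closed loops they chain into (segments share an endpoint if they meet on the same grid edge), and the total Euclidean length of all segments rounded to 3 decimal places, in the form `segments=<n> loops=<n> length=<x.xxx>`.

segments=12 loops=1 length=10.539

cell (1,4): code 0100 → (1.519,5.000)–(2.000,4.107)
cell (1,5): code 1100 → (1.169,6.000)–(1.519,5.000)
cell (1,6): code 1100 → (1.126,7.000)–(1.169,6.000)
cell (1,7): code 1000 → (2.000,7.673)–(1.126,7.000)
cell (2,3): code 0100 → (2.095,4.000)–(3.000,3.537)
cell (2,4): code 1110 → (2.000,4.107)–(2.095,4.000)
cell (2,7): code 1001 → (3.000,7.139)–(2.000,7.673)
cell (3,3): code 0010 → (3.000,3.537)–(3.575,4.000)
cell (3,4): code 0011 → (3.575,4.000)–(3.804,5.000)
cell (3,5): code 0011 → (3.804,5.000)–(3.552,6.000)
cell (3,6): code 0011 → (3.552,6.000)–(3.118,7.000)
cell (3,7): code 0001 → (3.118,7.000)–(3.000,7.139)
total: 12 segments, chained into 1 closed loop(s), length Σ = 10.538572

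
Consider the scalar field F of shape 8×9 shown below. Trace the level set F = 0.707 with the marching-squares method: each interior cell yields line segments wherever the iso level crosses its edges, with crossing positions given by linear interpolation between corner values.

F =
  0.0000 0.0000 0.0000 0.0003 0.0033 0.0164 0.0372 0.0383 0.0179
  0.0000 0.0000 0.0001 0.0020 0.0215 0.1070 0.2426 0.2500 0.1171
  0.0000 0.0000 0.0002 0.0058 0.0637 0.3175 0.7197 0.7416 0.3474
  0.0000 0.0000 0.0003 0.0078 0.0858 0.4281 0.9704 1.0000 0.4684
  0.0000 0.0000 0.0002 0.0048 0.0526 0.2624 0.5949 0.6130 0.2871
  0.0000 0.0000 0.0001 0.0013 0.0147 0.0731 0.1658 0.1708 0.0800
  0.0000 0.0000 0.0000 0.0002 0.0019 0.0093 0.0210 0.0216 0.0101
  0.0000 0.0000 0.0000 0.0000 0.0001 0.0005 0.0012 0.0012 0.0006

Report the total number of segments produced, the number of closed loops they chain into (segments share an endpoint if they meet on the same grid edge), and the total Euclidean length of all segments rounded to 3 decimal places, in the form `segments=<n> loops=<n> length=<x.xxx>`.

cell (1,5): code 0100 → (1.973,6.000)–(2.000,5.968)
cell (1,6): code 1100 → (1.930,7.000)–(1.973,6.000)
cell (1,7): code 1000 → (2.000,7.088)–(1.930,7.000)
cell (2,5): code 0110 → (2.000,5.968)–(3.000,5.514)
cell (2,7): code 1001 → (3.000,7.551)–(2.000,7.088)
cell (3,5): code 0010 → (3.000,5.514)–(3.701,6.000)
cell (3,6): code 0011 → (3.701,6.000)–(3.757,7.000)
cell (3,7): code 0001 → (3.757,7.000)–(3.000,7.551)
total: 8 segments, chained into 1 closed loop(s), length Σ = 6.146436

segments=8 loops=1 length=6.146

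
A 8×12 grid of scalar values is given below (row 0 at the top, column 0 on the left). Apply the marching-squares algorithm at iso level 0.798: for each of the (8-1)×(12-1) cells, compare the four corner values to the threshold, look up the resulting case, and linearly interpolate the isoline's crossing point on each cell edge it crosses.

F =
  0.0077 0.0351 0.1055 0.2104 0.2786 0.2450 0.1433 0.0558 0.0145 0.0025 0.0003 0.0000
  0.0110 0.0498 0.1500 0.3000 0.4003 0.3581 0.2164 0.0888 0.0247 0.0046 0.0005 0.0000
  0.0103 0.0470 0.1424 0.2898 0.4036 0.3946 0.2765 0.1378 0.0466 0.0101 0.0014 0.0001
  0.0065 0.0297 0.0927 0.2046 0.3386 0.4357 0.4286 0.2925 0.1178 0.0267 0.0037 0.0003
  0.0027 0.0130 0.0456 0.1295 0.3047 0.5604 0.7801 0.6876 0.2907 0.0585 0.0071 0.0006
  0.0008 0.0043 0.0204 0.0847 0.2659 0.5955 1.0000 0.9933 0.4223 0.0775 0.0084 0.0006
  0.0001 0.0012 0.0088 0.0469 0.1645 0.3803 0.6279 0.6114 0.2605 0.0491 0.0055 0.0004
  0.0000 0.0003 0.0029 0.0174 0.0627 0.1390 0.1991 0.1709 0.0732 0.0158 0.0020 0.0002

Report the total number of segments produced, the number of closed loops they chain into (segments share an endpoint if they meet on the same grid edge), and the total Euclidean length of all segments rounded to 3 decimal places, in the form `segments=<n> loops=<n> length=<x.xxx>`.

segments=6 loops=1 length=5.162

cell (4,5): code 0100 → (4.081,6.000)–(5.000,5.501)
cell (4,6): code 1100 → (4.361,7.000)–(4.081,6.000)
cell (4,7): code 1000 → (5.000,7.342)–(4.361,7.000)
cell (5,5): code 0010 → (5.000,5.501)–(5.543,6.000)
cell (5,6): code 0011 → (5.543,6.000)–(5.511,7.000)
cell (5,7): code 0001 → (5.511,7.000)–(5.000,7.342)
total: 6 segments, chained into 1 closed loop(s), length Σ = 5.161958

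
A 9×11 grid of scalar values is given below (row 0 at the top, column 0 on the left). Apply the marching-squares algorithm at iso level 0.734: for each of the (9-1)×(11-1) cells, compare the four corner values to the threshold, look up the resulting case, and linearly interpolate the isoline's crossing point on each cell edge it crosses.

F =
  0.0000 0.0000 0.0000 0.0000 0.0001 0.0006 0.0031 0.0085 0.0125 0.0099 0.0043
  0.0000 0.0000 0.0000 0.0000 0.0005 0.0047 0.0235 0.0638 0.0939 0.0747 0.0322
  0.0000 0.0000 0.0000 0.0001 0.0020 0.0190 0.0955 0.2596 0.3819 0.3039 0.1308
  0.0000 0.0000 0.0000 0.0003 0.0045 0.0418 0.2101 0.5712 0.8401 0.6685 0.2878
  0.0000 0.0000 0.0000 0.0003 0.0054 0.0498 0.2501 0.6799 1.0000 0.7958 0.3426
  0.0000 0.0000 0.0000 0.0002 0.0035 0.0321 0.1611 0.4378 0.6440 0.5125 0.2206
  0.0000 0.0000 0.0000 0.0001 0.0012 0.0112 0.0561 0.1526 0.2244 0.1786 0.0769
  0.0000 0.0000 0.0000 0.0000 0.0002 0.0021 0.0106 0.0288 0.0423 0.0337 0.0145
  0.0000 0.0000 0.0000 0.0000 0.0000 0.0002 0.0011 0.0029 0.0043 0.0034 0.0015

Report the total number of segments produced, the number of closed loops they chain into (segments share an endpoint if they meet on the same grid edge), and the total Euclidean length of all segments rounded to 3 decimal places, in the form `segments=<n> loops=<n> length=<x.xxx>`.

segments=8 loops=1 length=5.860

cell (2,7): code 0100 → (2.768,8.000)–(3.000,7.605)
cell (2,8): code 1000 → (3.000,8.618)–(2.768,8.000)
cell (3,7): code 0110 → (3.000,7.605)–(4.000,7.169)
cell (3,8): code 1101 → (3.515,9.000)–(3.000,8.618)
cell (3,9): code 1000 → (4.000,9.136)–(3.515,9.000)
cell (4,7): code 0010 → (4.000,7.169)–(4.747,8.000)
cell (4,8): code 0011 → (4.747,8.000)–(4.218,9.000)
cell (4,9): code 0001 → (4.218,9.000)–(4.000,9.136)
total: 8 segments, chained into 1 closed loop(s), length Σ = 5.859825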